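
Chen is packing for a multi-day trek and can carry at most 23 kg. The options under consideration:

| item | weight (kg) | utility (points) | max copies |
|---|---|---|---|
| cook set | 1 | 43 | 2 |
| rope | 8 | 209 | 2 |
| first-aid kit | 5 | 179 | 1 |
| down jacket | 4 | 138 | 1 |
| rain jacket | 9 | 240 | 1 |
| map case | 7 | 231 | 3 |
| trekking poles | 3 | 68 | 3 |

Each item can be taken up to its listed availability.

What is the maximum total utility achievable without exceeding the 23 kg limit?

Filling by ratio: 2×cook set + first-aid kit + down jacket + map case + trekking poles for 702, with 2 kg left unused.
The 12 kg tied up in first-aid kit and down jacket and trekking poles is better spent on 2×map case — total rises to 779 (23 kg).
Every other selection either busts 23 kg or exceeds an availability limit or fails to beat 779.

779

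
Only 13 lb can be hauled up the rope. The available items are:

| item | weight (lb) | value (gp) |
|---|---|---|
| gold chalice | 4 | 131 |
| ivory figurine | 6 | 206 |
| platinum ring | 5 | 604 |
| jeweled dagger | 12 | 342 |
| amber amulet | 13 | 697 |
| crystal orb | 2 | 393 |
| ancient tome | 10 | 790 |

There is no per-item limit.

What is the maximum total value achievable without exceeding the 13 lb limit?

2358

Taking 6×crystal orb: 12 lb used, 2358 in value.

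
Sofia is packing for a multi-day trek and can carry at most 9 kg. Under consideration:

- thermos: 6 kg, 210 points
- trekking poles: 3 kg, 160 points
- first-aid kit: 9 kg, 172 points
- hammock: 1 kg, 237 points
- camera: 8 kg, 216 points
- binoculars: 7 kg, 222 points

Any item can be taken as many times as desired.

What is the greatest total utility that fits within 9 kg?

By utility per kg: hammock 237.00, trekking poles 53.33, thermos 35.00, binoculars 31.71 lead.
Taking 9×hammock: 9 kg used, 2133 in utility.
Nothing else within 9 kg beats 2133.

2133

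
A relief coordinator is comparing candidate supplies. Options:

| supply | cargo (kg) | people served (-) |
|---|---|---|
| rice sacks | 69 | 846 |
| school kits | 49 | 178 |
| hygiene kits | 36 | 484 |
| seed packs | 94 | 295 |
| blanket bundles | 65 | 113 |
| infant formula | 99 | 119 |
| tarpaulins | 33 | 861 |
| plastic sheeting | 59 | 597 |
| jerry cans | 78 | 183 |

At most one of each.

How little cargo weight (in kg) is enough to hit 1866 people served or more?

128

Look for the lowest-cargo combination reaching 1866.
hygiene kits + tarpaulins + plastic sheeting: 1942 people served at 128 kg.
Below 128 kg the best achievable stays under 1866.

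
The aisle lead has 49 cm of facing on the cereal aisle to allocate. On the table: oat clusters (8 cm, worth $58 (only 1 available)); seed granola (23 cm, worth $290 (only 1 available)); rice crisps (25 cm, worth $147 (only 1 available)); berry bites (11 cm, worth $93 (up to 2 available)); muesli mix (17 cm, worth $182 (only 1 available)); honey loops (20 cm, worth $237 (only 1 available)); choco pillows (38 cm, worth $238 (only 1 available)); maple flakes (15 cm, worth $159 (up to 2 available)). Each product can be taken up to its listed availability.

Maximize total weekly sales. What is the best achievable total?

542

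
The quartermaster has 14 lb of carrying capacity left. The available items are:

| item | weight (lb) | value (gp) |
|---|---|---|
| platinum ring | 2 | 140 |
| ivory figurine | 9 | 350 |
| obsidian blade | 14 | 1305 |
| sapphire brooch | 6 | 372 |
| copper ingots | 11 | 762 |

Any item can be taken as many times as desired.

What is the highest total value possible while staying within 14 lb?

The ratio ordering already packs tightly: obsidian blade, 14 lb, 1305.
Every other selection either busts 14 lb or fails to beat 1305.

1305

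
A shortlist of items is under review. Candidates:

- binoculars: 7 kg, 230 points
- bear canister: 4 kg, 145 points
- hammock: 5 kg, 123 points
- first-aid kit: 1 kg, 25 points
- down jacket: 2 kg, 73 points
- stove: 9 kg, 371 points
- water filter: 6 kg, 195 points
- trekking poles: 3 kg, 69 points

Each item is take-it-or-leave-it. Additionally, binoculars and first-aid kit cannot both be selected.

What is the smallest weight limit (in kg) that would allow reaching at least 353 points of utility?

Look for the lowest-weight combination reaching 353.
stove reaches 371 using 9 kg.
Below 9 kg the best achievable stays under 353.

9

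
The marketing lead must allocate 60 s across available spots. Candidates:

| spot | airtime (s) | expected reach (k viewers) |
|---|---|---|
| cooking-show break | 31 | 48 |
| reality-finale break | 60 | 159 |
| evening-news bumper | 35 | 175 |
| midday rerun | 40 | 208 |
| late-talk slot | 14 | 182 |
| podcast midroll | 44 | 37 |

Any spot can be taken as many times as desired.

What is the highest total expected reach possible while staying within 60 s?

728

Best packing: 4×late-talk slot — 56 s, 728 total.
Every other selection either busts 60 s or fails to beat 728.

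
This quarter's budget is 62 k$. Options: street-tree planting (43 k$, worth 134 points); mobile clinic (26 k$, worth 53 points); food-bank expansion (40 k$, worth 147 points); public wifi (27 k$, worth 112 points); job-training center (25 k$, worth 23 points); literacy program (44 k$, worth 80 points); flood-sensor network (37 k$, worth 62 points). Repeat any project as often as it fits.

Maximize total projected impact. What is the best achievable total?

224

Taking 2×public wifi: 54 k$ used, 224 in projected impact.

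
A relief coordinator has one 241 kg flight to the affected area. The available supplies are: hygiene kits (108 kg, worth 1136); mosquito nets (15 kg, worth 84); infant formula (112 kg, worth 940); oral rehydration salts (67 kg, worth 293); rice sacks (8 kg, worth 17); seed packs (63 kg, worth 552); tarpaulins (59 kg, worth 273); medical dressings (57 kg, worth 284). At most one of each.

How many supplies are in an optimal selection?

3

Optimal total is 2160.
hygiene kits + mosquito nets + infant formula hits 2160 at 235 kg.
Every optimal selection uses 3 supplies.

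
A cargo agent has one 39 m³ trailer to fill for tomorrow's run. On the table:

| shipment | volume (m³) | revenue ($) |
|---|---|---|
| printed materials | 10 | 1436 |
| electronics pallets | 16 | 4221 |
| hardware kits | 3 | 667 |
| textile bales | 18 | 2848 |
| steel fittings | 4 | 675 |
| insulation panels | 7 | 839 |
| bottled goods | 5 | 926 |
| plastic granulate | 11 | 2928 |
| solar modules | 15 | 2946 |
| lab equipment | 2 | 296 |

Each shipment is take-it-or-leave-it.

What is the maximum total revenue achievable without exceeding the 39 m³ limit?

9417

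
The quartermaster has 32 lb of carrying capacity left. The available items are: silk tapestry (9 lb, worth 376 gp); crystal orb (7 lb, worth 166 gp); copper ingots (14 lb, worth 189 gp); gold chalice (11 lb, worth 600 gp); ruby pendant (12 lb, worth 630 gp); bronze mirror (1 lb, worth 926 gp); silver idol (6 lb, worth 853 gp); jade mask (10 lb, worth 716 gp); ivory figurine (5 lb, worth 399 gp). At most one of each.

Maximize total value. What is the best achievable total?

Best packing: silk tapestry + bronze mirror + silver idol + jade mask + ivory figurine — 31 lb, 3270 total.
An exhaustive check of the 512 subsets confirms 3270.

3270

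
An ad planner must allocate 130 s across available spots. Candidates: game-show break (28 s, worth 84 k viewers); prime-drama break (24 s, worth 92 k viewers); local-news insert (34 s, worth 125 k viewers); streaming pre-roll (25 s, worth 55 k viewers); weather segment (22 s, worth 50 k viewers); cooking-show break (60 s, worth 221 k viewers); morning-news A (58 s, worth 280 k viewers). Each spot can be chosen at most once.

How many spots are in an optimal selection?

2

Best achievable expected reach is 501.
cooking-show break + morning-news A hits 501 at 118 s.
All optima have 2 spots.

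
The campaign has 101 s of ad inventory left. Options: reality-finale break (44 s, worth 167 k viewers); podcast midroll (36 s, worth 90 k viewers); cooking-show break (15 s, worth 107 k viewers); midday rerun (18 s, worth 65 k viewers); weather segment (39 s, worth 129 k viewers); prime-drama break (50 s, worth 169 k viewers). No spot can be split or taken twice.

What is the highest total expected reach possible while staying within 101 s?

The ratio heuristic lands on reality-finale break + cooking-show break + midday rerun (339) but leaves 24 s idle.
The 18 s tied up in midday rerun is better spent on weather segment — total rises to 403 (98 s).
The closest alternative, podcast midroll + cooking-show break + prime-drama break, reaches only 366.

403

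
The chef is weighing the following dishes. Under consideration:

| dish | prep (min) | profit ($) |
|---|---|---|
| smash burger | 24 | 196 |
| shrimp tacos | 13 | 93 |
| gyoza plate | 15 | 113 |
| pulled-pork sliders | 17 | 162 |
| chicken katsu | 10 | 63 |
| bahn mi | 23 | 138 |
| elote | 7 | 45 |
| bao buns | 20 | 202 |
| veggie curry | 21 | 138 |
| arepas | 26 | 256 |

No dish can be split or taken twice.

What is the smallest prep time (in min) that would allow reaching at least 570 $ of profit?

61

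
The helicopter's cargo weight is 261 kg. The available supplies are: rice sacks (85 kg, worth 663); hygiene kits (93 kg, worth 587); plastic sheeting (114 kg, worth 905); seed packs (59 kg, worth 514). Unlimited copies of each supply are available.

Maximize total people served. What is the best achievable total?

2082

By people served per kg: seed packs 8.71, plastic sheeting 7.94, rice sacks 7.80 lead.
The ratio heuristic lands on 4×seed packs (2056) but leaves 25 kg idle.
The 177 kg tied up in 3×seed packs is better spent on rice sacks + plastic sheeting — total rises to 2082 (258 kg).
No other feasible combination exceeds 2082.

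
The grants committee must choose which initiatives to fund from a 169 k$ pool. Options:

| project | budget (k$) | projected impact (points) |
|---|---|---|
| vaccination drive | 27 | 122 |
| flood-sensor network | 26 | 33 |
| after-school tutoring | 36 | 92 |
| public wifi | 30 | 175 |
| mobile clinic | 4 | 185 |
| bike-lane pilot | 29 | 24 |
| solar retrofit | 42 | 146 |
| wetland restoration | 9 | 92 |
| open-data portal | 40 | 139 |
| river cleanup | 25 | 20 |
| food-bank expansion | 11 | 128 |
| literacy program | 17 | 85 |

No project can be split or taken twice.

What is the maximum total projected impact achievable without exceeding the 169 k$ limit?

987

Greedy by ratio would take vaccination drive + flood-sensor network + public wifi + mobile clinic + solar retrofit + wetland restoration + food-bank expansion + literacy program: 166 k$ used, total 966.
Replace flood-sensor network and literacy program with open-data portal: the trade gains 21 net, giving 987 at 163 k$.
An exhaustive check of the 4096 subsets confirms 987.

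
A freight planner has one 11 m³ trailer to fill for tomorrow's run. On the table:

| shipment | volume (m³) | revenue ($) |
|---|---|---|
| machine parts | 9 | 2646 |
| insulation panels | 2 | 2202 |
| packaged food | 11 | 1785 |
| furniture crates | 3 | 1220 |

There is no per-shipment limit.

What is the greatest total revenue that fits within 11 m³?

11010

Taking 5×insulation panels: 10 m³ used, 11010 in revenue.
That's the maximum — no swap from here does better than 11010.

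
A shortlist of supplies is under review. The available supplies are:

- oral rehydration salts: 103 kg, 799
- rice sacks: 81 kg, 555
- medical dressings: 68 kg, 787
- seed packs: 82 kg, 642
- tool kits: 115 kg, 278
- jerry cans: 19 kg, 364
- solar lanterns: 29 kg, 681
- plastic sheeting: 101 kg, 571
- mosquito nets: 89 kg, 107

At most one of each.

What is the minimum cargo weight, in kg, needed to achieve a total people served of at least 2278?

197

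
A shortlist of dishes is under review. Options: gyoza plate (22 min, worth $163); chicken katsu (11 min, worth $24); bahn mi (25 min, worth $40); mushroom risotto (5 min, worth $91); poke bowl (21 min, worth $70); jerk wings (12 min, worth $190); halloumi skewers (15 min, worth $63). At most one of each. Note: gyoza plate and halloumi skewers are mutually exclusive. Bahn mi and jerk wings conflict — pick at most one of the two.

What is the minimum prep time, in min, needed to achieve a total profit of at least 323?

32

Minimise min subject to total profit ≥ 323.
mushroom risotto + jerk wings + halloumi skewers: 344 profit at 32 min.
Any bundle with less than 32 min falls short of 323.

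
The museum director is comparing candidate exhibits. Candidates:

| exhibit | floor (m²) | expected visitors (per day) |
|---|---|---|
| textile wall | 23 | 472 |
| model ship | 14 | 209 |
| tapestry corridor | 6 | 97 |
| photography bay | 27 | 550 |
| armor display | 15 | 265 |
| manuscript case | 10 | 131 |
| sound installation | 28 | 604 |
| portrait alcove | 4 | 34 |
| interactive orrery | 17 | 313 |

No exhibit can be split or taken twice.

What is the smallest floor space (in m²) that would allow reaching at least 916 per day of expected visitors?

Look for the lowest-floor combination reaching 916.
sound installation + interactive orrery: 917 expected visitors at 45 m².
No combination under 45 m² hits 916.

45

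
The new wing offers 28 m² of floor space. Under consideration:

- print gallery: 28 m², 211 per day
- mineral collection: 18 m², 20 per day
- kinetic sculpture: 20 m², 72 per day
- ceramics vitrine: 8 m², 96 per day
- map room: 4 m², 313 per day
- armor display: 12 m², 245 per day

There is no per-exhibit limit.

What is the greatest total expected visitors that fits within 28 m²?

2191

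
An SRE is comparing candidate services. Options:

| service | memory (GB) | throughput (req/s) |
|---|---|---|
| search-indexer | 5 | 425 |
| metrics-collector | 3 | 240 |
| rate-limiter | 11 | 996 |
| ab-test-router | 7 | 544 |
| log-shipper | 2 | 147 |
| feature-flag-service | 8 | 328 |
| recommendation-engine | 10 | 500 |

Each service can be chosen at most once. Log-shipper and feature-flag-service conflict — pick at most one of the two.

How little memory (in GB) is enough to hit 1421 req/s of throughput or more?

16

Need the lightest bundle worth ≥ 1421.
search-indexer + rate-limiter: 1421 throughput at 16 GB.
Any bundle with less than 16 GB falls short of 1421.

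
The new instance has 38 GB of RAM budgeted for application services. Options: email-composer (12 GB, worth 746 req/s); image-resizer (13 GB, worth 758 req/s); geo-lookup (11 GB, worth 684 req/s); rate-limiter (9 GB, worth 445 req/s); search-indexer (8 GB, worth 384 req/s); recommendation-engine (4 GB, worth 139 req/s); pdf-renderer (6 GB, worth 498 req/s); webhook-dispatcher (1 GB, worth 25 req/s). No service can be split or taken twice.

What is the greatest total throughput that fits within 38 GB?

Email-composer + geo-lookup + rate-limiter + pdf-renderer uses 38 of the 38 GB and totals 2373.
The closest alternative, email-composer + geo-lookup + search-indexer + pdf-renderer + webhook-dispatcher, reaches only 2337.

2373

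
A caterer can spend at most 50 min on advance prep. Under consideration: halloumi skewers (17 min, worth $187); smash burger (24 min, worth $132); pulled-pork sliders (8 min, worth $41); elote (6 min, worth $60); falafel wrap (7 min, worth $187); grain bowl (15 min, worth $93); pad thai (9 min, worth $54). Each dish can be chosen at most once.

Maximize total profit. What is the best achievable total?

Density check — falafel wrap 26.71, halloumi skewers 11.00, elote 10.00, grain bowl 6.20 are the best per min.
Filling by ratio: halloumi skewers + elote + falafel wrap + grain bowl for 527, with 5 min left unused.
Dropping grain bowl frees 15 min; slotting in pulled-pork sliders + pad thai (17 min) lifts the total to 529 at 47 min.
Runner-up halloumi skewers + elote + falafel wrap + grain bowl tops out at 527.

529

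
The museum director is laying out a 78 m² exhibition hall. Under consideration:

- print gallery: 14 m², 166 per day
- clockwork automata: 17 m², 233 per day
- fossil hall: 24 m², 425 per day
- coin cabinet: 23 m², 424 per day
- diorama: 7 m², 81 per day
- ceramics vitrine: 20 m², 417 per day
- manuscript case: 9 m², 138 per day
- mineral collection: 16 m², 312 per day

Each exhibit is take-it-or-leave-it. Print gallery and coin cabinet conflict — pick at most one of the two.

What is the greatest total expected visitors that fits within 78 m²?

1404

A density-first pass picks coin cabinet + diorama + ceramics vitrine + manuscript case + mineral collection — 1372 at 75 m².
Dropping diorama and mineral collection frees 23 m²; slotting in fossil hall (24 m²) lifts the total to 1404 at 76 m².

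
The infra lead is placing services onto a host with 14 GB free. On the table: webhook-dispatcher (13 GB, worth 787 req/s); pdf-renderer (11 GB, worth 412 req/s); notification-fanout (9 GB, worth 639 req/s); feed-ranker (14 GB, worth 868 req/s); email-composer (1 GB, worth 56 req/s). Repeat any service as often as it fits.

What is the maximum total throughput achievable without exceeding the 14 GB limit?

Best packing: notification-fanout + 5×email-composer — 14 GB, 919 total.

919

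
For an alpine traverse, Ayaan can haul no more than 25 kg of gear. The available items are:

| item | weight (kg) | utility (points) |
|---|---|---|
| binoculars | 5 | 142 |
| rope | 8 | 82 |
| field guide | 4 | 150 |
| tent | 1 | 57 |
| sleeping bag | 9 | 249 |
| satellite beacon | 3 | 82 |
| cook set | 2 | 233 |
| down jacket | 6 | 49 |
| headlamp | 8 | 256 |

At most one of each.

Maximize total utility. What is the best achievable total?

945

Ranking by ratio (utility/kg): cook set 116.50, tent 57.00, field guide 37.50.
A density-first pass picks binoculars + field guide + tent + satellite beacon + cook set + headlamp — 920 at 23 kg.
Replace binoculars and satellite beacon with sleeping bag: the trade gains 25 net, giving 945 at 24 kg.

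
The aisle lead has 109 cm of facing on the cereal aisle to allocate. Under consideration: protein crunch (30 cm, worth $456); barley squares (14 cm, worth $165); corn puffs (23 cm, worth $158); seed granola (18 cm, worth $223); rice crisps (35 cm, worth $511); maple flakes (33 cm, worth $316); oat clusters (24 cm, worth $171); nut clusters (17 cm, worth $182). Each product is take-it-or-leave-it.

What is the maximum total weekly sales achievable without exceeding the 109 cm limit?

Density check — protein crunch 15.20, rice crisps 14.60, seed granola 12.39, barley squares 11.79 are the best per cm.
Taking the top-ratio products first gives protein crunch + barley squares + seed granola + rice crisps for 1355 (97 cm).
Dropping barley squares frees 14 cm; slotting in nut clusters (17 cm) lifts the total to 1372 at 100 cm.

1372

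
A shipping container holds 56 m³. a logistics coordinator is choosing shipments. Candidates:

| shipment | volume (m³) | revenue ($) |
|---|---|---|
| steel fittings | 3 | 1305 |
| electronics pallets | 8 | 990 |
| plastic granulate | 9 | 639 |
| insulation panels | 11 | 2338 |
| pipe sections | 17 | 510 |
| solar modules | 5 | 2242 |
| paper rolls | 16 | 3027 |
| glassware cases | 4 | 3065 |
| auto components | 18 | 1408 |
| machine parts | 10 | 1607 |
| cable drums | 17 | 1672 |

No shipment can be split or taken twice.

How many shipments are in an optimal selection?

6

Best achievable revenue is 13649.
steel fittings + insulation panels + solar modules + paper rolls + glassware cases + cable drums hits 13649 at 56 m³.
Every optimal selection uses 6 shipments.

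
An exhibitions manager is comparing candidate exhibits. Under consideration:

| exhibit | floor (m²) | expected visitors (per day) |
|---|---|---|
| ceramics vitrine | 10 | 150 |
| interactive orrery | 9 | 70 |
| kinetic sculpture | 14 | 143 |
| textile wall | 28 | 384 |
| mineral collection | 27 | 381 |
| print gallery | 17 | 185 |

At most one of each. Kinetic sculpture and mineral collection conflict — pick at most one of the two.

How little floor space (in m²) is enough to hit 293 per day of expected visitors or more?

24

Minimise m² subject to total expected visitors ≥ 293.
Taking ceramics vitrine + kinetic sculpture gives 293 (≥ 293) for 24 m².
No combination under 24 m² hits 293.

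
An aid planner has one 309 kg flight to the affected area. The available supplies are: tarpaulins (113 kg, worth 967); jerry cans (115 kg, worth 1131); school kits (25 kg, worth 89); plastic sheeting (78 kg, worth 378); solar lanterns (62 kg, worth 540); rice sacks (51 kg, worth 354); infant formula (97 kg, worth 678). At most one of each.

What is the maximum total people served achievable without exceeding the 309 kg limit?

2638

By people served per kg: jerry cans 9.83, solar lanterns 8.71, tarpaulins 8.56, infant formula 6.99 lead.
Best packing: tarpaulins + jerry cans + solar lanterns — 290 kg, 2638 total.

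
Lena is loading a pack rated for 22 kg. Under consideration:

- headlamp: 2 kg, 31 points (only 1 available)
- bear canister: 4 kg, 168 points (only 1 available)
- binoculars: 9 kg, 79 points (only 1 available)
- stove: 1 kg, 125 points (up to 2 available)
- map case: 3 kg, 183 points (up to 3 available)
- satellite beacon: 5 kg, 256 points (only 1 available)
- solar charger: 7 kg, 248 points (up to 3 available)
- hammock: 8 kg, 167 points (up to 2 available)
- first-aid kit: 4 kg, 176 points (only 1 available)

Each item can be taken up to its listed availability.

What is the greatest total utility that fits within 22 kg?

1262

Headlamp + 2×stove + 3×map case + satellite beacon + first-aid kit uses 22 of the 22 kg and totals 1262.
That's the maximum — no swap from here does better than 1262.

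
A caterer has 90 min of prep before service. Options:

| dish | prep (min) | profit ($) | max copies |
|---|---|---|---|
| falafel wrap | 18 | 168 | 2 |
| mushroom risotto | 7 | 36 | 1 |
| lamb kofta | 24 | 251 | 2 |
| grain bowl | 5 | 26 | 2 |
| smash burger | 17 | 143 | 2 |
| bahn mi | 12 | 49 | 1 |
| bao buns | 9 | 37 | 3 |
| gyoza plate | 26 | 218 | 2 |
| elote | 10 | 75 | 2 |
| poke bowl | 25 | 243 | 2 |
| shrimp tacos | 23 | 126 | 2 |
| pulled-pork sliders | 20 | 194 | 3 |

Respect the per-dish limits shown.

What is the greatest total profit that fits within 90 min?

890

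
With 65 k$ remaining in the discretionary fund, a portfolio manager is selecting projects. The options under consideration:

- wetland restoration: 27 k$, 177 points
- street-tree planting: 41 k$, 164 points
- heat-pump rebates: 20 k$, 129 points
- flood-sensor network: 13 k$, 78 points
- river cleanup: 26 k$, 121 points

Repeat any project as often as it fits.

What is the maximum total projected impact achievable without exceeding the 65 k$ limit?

Ranking by ratio (projected impact/k$): wetland restoration 6.56, heat-pump rebates 6.45, flood-sensor network 6.00.
Taking the top-ratio projects first gives 2×wetland restoration for 354 (54 k$).
The 54 k$ tied up in 2×wetland restoration is better spent on 5×flood-sensor network — total rises to 390 (65 k$).
Every other selection either busts 65 k$ or fails to beat 390.

390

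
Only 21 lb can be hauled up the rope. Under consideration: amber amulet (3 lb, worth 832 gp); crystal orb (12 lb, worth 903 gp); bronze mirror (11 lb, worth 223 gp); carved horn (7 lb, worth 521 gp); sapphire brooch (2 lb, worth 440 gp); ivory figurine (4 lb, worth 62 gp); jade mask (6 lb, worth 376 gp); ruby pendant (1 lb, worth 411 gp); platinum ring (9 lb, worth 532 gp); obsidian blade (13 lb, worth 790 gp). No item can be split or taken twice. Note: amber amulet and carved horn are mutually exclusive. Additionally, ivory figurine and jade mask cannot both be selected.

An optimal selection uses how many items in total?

Optimal total is 2591.
One optimal bundle: amber amulet + sapphire brooch + jade mask + ruby pendant + platinum ring (21 lb).
Any selection reaching 2591 contains exactly 5 items.

5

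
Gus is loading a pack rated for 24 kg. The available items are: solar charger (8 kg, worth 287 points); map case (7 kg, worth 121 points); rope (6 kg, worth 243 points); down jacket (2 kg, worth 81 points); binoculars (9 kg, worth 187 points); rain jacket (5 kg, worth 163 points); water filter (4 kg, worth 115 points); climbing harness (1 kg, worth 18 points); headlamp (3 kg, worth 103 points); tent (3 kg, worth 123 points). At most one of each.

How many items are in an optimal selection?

Best achievable utility is 897.
For example solar charger + rope + down jacket + rain jacket + tent achieves it, using 24 kg.
All optima have 5 items.

5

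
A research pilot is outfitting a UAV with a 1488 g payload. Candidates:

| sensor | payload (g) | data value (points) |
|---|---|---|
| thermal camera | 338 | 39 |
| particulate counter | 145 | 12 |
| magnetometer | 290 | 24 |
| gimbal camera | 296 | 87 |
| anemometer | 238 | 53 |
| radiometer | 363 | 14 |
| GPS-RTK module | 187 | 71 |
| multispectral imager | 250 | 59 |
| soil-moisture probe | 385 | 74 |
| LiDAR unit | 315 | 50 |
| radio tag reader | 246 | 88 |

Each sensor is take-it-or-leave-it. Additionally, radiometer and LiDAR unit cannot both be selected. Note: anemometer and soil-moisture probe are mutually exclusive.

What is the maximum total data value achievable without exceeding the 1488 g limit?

379

Ranking by ratio (data value/g): GPS-RTK module 0.38, radio tag reader 0.36, gimbal camera 0.29.
A density-first pass picks particulate counter + gimbal camera + anemometer + GPS-RTK module + multispectral imager + radio tag reader — 370 at 1362 g.
The 383 g tied up in particulate counter and anemometer is better spent on soil-moisture probe — total rises to 379 (1364 g).
An exhaustive check of the 2048 subsets confirms 379.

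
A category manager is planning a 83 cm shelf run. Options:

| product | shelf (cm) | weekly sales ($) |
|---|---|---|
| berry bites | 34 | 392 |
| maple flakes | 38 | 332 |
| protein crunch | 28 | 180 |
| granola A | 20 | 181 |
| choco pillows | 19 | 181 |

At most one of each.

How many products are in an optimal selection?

3

Optimal total is 754.
berry bites + granola A + choco pillows hits 754 at 73 cm.
Every optimal selection uses 3 products.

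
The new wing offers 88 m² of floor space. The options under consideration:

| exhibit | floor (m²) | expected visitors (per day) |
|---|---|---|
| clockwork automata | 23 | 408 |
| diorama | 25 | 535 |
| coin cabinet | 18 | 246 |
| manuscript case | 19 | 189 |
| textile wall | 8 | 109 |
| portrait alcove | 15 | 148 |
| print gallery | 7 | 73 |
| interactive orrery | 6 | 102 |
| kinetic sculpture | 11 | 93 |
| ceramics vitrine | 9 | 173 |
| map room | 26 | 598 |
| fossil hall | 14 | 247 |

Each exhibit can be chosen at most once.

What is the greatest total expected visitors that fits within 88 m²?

The ratio heuristic lands on clockwork automata + diorama + ceramics vitrine + map room (1714) but leaves 5 m² idle.
The 9 m² tied up in ceramics vitrine is better spent on fossil hall — total rises to 1788 (88 m²).
Nothing else within 88 m² beats 1788.

1788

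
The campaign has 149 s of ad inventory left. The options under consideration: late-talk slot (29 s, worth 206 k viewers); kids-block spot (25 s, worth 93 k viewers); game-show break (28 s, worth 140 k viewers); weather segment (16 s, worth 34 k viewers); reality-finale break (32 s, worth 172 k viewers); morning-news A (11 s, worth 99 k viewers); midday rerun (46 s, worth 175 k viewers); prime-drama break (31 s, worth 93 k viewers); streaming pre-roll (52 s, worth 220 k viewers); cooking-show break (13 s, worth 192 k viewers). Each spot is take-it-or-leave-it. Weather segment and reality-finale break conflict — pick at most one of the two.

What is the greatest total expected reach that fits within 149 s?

The ratio ordering already packs tightly: late-talk slot + kids-block spot + game-show break + reality-finale break + morning-news A + cooking-show break, 138 s, 902.
That's the maximum — no feasible swap from here does better than 902.

902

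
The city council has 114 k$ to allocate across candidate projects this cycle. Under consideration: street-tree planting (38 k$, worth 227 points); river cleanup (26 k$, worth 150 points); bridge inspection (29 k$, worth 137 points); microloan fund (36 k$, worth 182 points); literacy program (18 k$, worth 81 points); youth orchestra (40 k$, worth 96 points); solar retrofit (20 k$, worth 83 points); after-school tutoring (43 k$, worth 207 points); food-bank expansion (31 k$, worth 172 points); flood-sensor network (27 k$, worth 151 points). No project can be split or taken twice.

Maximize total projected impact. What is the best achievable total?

631

Density check — street-tree planting 5.97, river cleanup 5.77, flood-sensor network 5.59, food-bank expansion 5.55 are the best per k$.
A density-first pass picks street-tree planting + river cleanup + literacy program + flood-sensor network — 609 at 109 k$.
Dropping river cleanup frees 26 k$; slotting in food-bank expansion (31 k$) lifts the total to 631 at 114 k$.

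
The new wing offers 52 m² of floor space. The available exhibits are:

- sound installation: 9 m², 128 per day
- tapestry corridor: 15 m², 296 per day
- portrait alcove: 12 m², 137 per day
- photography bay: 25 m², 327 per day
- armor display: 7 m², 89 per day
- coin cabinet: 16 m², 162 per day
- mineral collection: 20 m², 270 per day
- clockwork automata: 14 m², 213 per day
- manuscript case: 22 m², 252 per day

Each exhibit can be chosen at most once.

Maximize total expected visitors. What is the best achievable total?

By expected visitors per m²: tapestry corridor 19.73, clockwork automata 15.21, sound installation 14.22, mineral collection 13.50 lead.
The ratio heuristic lands on sound installation + tapestry corridor + armor display + clockwork automata (726) but leaves 7 m² idle.
Dropping clockwork automata frees 14 m²; slotting in mineral collection (20 m²) lifts the total to 783 at 51 m².
Nothing else within 52 m² beats 783.

783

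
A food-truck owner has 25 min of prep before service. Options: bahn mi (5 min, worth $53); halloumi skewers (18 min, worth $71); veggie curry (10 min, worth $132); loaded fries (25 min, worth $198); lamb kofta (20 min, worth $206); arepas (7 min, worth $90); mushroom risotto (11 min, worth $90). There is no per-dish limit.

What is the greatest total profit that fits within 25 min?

Ranking by ratio (profit/min): veggie curry 13.20, arepas 12.86, bahn mi 10.60.
Best packing: bahn mi + 2×veggie curry — 25 min, 317 total.
Nothing else within 25 min beats 317.

317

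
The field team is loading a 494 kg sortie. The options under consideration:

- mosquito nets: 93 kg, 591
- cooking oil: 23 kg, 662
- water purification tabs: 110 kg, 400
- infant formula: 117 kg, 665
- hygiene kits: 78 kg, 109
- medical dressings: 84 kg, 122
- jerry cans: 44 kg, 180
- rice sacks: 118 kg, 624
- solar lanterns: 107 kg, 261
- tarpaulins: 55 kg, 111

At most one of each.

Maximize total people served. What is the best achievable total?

2942

Filling by ratio: mosquito nets + cooking oil + infant formula + jerry cans + rice sacks + tarpaulins for 2833, with 44 kg left unused.
The 99 kg tied up in jerry cans and tarpaulins is better spent on water purification tabs — total rises to 2942 (461 kg).
Every other selection either busts 494 kg or fails to beat 2942.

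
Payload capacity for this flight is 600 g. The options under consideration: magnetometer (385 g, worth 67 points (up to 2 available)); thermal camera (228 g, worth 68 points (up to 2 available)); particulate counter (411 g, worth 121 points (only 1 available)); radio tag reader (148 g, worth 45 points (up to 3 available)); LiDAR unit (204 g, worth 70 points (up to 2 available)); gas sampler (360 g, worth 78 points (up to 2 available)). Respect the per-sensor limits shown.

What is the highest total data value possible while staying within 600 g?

185

Density check — LiDAR unit 0.34, radio tag reader 0.30, thermal camera 0.30, particulate counter 0.29 are the best per g.
Best packing: radio tag reader + 2×LiDAR unit — 556 g, 185 total.
Every other selection either busts 600 g or exceeds an availability limit or fails to beat 185.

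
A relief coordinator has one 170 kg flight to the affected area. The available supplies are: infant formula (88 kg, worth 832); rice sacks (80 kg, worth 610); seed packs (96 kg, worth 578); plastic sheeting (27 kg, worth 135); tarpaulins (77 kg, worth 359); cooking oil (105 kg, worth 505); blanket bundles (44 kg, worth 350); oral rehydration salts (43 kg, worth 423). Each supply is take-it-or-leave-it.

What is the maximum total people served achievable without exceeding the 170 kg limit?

1442

Density check — oral rehydration salts 9.84, infant formula 9.45, blanket bundles 7.95, rice sacks 7.62 are the best per kg.
Taking the top-ratio supplies first gives infant formula + plastic sheeting + oral rehydration salts for 1390 (158 kg).
Dropping plastic sheeting and oral rehydration salts frees 70 kg; slotting in rice sacks (80 kg) lifts the total to 1442 at 168 kg.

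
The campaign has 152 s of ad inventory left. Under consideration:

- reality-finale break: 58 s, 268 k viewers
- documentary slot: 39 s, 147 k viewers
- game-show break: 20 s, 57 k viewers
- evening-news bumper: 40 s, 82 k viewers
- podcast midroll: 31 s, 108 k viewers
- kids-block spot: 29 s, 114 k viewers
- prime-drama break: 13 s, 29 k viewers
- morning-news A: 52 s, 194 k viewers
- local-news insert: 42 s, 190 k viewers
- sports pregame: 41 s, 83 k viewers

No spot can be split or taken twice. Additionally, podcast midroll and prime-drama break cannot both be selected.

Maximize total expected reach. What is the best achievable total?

652

By expected reach per s: reality-finale break 4.62, local-news insert 4.52, kids-block spot 3.93 lead.
A density-first pass picks reality-finale break + game-show break + kids-block spot + local-news insert — 629 at 149 s.
Dropping game-show break and kids-block spot frees 49 s; slotting in morning-news A (52 s) lifts the total to 652 at 152 s.
The closest alternative, reality-finale break + documentary slot + prime-drama break + local-news insert, reaches only 634.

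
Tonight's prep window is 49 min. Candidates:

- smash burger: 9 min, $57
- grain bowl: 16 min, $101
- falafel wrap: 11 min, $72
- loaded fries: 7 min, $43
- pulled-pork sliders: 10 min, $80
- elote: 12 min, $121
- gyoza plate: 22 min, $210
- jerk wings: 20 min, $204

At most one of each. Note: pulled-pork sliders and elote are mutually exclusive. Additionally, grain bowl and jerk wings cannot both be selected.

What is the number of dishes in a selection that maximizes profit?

The maximum profit within 49 min is 457.
loaded fries + gyoza plate + jerk wings hits 457 at 49 min.
Every optimal selection uses 3 dishes.

3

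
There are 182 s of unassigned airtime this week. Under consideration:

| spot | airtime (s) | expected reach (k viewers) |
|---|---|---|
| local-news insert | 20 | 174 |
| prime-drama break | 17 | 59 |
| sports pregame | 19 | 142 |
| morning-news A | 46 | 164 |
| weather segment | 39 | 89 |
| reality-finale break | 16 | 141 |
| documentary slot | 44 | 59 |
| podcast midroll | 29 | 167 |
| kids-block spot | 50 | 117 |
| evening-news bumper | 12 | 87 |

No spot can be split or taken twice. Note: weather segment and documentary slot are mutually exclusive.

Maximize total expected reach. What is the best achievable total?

The ratio heuristic lands on local-news insert + prime-drama break + sports pregame + morning-news A + reality-finale break + podcast midroll + evening-news bumper (934) but leaves 23 s idle.
The 17 s tied up in prime-drama break is better spent on weather segment — total rises to 964 (181 s).

964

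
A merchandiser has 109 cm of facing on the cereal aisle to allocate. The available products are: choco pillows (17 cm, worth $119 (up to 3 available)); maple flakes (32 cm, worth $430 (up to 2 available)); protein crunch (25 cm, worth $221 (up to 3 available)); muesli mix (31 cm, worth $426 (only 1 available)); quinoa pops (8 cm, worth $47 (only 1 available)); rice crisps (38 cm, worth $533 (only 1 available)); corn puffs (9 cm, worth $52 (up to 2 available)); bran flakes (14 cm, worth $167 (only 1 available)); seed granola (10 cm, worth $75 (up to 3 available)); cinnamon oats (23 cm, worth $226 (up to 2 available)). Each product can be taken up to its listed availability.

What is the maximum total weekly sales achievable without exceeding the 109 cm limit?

1453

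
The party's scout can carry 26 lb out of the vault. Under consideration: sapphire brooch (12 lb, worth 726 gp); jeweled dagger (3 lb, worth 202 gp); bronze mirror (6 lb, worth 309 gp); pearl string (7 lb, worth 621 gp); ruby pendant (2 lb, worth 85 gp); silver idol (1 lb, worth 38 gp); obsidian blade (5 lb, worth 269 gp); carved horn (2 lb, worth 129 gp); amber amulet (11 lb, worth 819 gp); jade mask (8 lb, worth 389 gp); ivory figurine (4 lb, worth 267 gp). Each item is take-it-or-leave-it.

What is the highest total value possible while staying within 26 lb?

1947

By value per lb: pearl string 88.71, amber amulet 74.45, jeweled dagger 67.33, ivory figurine 66.75 lead.
Jeweled dagger + pearl string + silver idol + amber amulet + ivory figurine uses 26 of the 26 lb and totals 1947.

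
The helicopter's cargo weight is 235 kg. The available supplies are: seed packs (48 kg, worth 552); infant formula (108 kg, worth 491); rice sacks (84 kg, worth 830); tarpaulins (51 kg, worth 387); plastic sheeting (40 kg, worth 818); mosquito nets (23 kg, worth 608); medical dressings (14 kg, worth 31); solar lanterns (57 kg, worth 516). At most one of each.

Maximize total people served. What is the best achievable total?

2912

Ranking by ratio (people served/kg): mosquito nets 26.43, plastic sheeting 20.45, seed packs 11.50, rice sacks 9.88.
Taking the top-ratio supplies first gives seed packs + rice sacks + plastic sheeting + mosquito nets + medical dressings for 2839 (209 kg).
The 84 kg tied up in rice sacks is better spent on tarpaulins + solar lanterns — total rises to 2912 (233 kg).
Runner-up seed packs + tarpaulins + plastic sheeting + mosquito nets + solar lanterns tops out at 2881.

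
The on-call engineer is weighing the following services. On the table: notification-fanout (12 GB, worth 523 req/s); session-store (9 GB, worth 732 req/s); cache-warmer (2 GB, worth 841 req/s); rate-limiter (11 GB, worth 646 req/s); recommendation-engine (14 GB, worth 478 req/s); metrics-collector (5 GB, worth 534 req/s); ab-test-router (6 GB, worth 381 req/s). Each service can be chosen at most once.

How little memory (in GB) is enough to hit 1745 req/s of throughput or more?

Look for the lowest-memory combination reaching 1745.
cache-warmer + metrics-collector + ab-test-router: 1756 throughput at 13 GB.
No combination under 13 GB hits 1745.

13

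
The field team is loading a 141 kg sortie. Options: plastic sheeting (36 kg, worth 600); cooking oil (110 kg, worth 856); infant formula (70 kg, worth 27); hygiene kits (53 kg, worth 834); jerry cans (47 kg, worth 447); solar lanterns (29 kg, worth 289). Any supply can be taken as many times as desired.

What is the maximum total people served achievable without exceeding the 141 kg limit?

By people served per kg: plastic sheeting 16.67, hygiene kits 15.74, solar lanterns 9.97, jerry cans 9.51 lead.
3×plastic sheeting + solar lanterns uses 137 of the 141 kg and totals 2089.
The spare 4 kg is too small for any remaining supply, and no exchange beats 2089.

2089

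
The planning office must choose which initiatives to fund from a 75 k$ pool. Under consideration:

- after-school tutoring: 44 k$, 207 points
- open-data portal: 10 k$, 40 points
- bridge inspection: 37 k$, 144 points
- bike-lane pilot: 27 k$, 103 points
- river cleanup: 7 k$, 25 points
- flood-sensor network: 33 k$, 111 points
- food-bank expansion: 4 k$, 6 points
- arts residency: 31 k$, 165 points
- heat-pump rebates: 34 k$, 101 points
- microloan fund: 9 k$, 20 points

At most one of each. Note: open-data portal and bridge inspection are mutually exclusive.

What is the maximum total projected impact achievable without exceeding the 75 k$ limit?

By projected impact per k$: arts residency 5.32, after-school tutoring 4.70, open-data portal 4.00, bridge inspection 3.89 lead.
After-school tutoring + arts residency uses 75 of the 75 k$ and totals 372.
The closest alternative, bridge inspection + river cleanup + arts residency, reaches only 334.

372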